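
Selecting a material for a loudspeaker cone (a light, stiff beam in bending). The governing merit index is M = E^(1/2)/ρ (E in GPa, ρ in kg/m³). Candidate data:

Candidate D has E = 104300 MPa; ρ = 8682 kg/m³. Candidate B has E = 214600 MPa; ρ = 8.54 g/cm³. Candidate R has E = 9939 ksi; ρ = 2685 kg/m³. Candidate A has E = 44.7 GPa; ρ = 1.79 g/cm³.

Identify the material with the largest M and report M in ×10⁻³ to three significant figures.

Putting every candidate on a common basis:
  candidate D: E = 104.3 GPa, ρ = 8682 kg/m³
  candidate B: E = 214.6 GPa, ρ = 8540 kg/m³
  candidate R: E = 68.53 GPa, ρ = 2685 kg/m³
  candidate A: E = 44.70 GPa, ρ = 1790 kg/m³
  candidate A: M = 3.74×10⁻³
  candidate R: M = 3.08×10⁻³
  candidate B: M = 1.72×10⁻³
  candidate D: M = 1.18×10⁻³
Candidate A has the largest M.

candidate A, M = 3.74×10⁻³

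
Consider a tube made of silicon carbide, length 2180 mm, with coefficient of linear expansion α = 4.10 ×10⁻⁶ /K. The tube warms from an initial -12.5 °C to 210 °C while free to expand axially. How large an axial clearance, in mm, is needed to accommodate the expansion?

1.99 mm

ΔT = 210 − (-12.5) = 222.5 K.
ΔL = α·L₀·ΔT = 4.10×10⁻⁶ × 2180 mm × 222.5 K = 1.99 mm.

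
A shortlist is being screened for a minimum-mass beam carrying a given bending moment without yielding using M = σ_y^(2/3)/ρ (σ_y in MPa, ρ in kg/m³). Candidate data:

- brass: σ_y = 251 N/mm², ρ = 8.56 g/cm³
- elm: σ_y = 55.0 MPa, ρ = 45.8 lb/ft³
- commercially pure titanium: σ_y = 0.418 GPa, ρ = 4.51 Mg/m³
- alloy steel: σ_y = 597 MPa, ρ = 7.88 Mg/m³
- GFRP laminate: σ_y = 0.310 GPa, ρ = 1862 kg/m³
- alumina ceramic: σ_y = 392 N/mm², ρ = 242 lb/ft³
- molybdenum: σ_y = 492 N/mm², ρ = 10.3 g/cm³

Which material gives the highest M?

Convert each candidate to consistent units, then evaluate M:
  brass: σ_y = 251.0 MPa, ρ = 8560 kg/m³
  elm: σ_y = 55.00 MPa, ρ = 733.6 kg/m³
  commercially pure titanium: σ_y = 418.0 MPa, ρ = 4510 kg/m³
  alloy steel: σ_y = 597.0 MPa, ρ = 7880 kg/m³
  GFRP laminate: σ_y = 310.0 MPa, ρ = 1862 kg/m³
  alumina ceramic: σ_y = 392.0 MPa, ρ = 3876 kg/m³
  molybdenum: σ_y = 492.0 MPa, ρ = 10300 kg/m³
  GFRP laminate: M = 24.6×10⁻³
  elm: M = 19.7×10⁻³
  alumina ceramic: M = 13.8×10⁻³
  commercially pure titanium: M = 12.4×10⁻³
  alloy steel: M = 9.00×10⁻³
  molybdenum: M = 6.05×10⁻³
  brass: M = 4.65×10⁻³
GFRP laminate ranks first.

GFRP laminate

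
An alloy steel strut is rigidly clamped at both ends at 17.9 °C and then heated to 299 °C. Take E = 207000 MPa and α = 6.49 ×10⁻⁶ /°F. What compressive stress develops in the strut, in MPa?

E = 207000 MPa = 207.0 GPa.
α = 6.49×10⁻⁶/°F × 9/5 = 11.7×10⁻⁶/K.
ΔT = 281.1 K. Constrained thermal stress σ = E·α·ΔT = 207.0×10³ MPa × 11.7×10⁻⁶ × 281.1 = 680 MPa (compressive).

680 MPa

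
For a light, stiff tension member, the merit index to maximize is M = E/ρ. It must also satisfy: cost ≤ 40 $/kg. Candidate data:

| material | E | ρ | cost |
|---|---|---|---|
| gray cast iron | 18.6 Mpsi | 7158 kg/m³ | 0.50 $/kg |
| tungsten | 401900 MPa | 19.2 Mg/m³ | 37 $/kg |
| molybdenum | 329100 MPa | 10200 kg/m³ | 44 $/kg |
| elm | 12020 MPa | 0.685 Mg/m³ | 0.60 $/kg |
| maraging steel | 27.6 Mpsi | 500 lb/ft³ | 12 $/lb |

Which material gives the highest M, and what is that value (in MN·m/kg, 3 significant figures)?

Screen on constraints: cost ≤ 40 $/kg. Survivors: gray cast iron, tungsten, elm, maraging steel.
Putting every candidate on a common basis:
  gray cast iron: E = 128.2 GPa, ρ = 7158 kg/m³
  tungsten: E = 401.9 GPa, ρ = 19200 kg/m³
  elm: E = 12.02 GPa, ρ = 685.0 kg/m³
  maraging steel: E = 190.3 GPa, ρ = 8009 kg/m³
  maraging steel: M = 23.8 MN·m/kg
  tungsten: M = 20.9 MN·m/kg
  gray cast iron: M = 17.9 MN·m/kg
  elm: M = 17.5 MN·m/kg
Maraging steel has the largest M.

maraging steel, M = 23.8 MN·m/kg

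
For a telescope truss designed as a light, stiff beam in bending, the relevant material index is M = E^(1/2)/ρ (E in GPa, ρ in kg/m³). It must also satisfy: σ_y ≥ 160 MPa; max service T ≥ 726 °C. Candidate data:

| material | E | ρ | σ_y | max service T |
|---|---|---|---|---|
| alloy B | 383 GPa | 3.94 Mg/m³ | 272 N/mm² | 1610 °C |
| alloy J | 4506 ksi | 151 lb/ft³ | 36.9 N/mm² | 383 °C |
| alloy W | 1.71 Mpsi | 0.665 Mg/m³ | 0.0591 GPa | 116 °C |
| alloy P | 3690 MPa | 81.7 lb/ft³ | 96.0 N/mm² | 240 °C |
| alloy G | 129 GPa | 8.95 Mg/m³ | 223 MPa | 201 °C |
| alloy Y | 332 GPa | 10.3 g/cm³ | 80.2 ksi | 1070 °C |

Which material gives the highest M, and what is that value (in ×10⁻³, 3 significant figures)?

alloy B, M = 4.97×10⁻³

Screen on constraints: σ_y ≥ 160 MPa; max service T ≥ 726 °C. Survivors: alloy B, alloy Y.
After converting to SI:
  alloy B: E = 383.0 GPa, ρ = 3940 kg/m³
  alloy Y: E = 332.0 GPa, ρ = 10300 kg/m³
  alloy B: M = 4.97×10⁻³
  alloy Y: M = 1.77×10⁻³
Alloy B ranks first.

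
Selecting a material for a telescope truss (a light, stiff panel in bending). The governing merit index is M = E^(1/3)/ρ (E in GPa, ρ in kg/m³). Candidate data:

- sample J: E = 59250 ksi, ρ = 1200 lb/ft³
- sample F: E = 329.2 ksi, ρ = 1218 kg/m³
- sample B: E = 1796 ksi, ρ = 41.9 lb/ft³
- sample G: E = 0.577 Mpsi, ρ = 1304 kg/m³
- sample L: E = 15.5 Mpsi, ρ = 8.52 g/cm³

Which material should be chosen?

sample B

After converting to SI:
  sample J: E = 408.5 GPa, ρ = 19220 kg/m³
  sample F: E = 2.270 GPa, ρ = 1218 kg/m³
  sample B: E = 12.38 GPa, ρ = 671.2 kg/m³
  sample G: E = 3.978 GPa, ρ = 1304 kg/m³
  sample L: E = 106.9 GPa, ρ = 8520 kg/m³
  sample B: M = 3.45×10⁻³
  sample G: M = 1.22×10⁻³
  sample F: M = 1.08×10⁻³
  sample L: M = 0.557×10⁻³
  sample J: M = 0.386×10⁻³
Sample B ranks first.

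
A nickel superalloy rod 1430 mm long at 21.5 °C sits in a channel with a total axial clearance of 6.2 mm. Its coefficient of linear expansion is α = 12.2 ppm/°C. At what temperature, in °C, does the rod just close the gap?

377 °C

α·L₀·ΔT = 6.2 mm ⇒ ΔT = 6.2 / (12.2×10⁻⁶ × 1430.0) = 355.4 K.
T = 21.5 + 355.4 = 376.9 °C.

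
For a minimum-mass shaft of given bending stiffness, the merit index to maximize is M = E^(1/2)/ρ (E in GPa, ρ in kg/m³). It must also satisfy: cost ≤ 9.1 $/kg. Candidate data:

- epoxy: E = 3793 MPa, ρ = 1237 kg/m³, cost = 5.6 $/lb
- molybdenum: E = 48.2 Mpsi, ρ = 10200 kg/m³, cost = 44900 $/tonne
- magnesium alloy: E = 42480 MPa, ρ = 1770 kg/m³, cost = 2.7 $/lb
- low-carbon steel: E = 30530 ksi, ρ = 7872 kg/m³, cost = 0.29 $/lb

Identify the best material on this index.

Screen on constraints: cost ≤ 9.1 $/kg. Survivors: magnesium alloy, low-carbon steel.
Convert each candidate to consistent units, then evaluate M:
  magnesium alloy: E = 42.48 GPa, ρ = 1770 kg/m³
  low-carbon steel: E = 210.5 GPa, ρ = 7872 kg/m³
  magnesium alloy: M = 3.68×10⁻³
  low-carbon steel: M = 1.84×10⁻³
Magnesium alloy ranks first.

magnesium alloy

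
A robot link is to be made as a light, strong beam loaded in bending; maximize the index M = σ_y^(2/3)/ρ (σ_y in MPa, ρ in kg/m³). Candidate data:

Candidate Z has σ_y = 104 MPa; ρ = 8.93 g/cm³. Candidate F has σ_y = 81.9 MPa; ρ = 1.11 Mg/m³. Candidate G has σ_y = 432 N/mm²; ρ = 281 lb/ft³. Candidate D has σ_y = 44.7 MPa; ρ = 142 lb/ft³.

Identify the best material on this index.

candidate F

Putting every candidate on a common basis:
  candidate Z: σ_y = 104.0 MPa, ρ = 8930 kg/m³
  candidate F: σ_y = 81.90 MPa, ρ = 1110 kg/m³
  candidate G: σ_y = 432.0 MPa, ρ = 4501 kg/m³
  candidate D: σ_y = 44.70 MPa, ρ = 2275 kg/m³
  candidate F: M = 17.0×10⁻³
  candidate G: M = 12.7×10⁻³
  candidate D: M = 5.54×10⁻³
  candidate Z: M = 2.48×10⁻³
Candidate F has the largest M.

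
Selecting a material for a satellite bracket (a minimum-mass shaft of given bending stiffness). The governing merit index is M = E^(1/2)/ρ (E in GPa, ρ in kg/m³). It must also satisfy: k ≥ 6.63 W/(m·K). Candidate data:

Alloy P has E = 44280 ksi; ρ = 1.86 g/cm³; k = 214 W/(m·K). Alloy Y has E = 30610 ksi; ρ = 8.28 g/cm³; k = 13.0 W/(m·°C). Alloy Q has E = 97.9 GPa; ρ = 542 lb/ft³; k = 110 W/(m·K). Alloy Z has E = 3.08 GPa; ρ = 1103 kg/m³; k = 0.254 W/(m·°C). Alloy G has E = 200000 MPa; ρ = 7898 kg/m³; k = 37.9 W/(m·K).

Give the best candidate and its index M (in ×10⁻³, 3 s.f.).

Screen on constraints: k ≥ 6.63 W/(m·K). Survivors: alloy P, alloy Y, alloy Q, alloy G.
Putting every candidate on a common basis:
  alloy P: E = 305.3 GPa, ρ = 1860 kg/m³
  alloy Y: E = 211.0 GPa, ρ = 8280 kg/m³
  alloy Q: E = 97.90 GPa, ρ = 8682 kg/m³
  alloy G: E = 200.0 GPa, ρ = 7898 kg/m³
  alloy P: M = 9.39×10⁻³
  alloy G: M = 1.79×10⁻³
  alloy Y: M = 1.75×10⁻³
  alloy Q: M = 1.14×10⁻³
Alloy P has the largest M.

alloy P, M = 9.39×10⁻³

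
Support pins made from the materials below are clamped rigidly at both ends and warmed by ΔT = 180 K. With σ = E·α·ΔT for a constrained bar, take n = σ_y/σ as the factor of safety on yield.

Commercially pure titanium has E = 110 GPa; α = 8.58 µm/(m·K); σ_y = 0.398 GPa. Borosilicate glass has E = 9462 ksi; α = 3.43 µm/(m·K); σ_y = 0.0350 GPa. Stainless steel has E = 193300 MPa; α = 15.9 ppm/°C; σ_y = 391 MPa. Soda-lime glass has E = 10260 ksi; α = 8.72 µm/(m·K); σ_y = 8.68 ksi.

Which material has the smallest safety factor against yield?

With everything in SI (GPa, ×10⁻⁶/K, MPa):
  commercially pure titanium: E = 110.0, α = 8.58, σ_y = 398.0 → σ = 170 MPa, n = 2.34
  borosilicate glass: E = 65.24, α = 3.43, σ_y = 35.00 → σ = 40.3 MPa, n = 0.869
  stainless steel: E = 193.3, α = 15.9, σ_y = 391.0 → σ = 553 MPa, n = 0.707
  soda-lime glass: E = 70.74, α = 8.72, σ_y = 59.85 → σ = 111 MPa, n = 0.539
Smallest n: soda-lime glass with n = 0.539.

soda-lime glass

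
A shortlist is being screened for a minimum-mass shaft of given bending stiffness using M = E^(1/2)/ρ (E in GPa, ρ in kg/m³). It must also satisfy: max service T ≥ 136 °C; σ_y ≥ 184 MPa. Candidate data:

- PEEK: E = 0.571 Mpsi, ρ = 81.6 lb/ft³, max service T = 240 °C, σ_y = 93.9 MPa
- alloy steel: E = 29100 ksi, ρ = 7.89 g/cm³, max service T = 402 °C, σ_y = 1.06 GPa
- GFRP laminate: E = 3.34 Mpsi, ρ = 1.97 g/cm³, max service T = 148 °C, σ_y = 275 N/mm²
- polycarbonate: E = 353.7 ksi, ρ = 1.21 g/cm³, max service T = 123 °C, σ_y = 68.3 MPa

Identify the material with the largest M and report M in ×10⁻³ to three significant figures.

Screen on constraints: max service T ≥ 136 °C; σ_y ≥ 184 MPa. Survivors: alloy steel, GFRP laminate.
After converting to SI:
  alloy steel: E = 200.6 GPa, ρ = 7890 kg/m³
  GFRP laminate: E = 23.03 GPa, ρ = 1970 kg/m³
  GFRP laminate: M = 2.44×10⁻³
  alloy steel: M = 1.80×10⁻³
GFRP laminate has the largest M.

GFRP laminate, M = 2.44×10⁻³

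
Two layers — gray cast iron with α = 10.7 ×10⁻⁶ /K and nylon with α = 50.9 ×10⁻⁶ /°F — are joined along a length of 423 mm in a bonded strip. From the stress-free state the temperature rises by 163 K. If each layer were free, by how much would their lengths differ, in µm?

nylon: α = 50.9×10⁻⁶/°F × 9/5 = 91.6×10⁻⁶/K.
Δα = |10.7 − 91.6|×10⁻⁶/K = 80.9×10⁻⁶/K.
ΔL_mismatch = Δα·L·ΔT = 80.9×10⁻⁶ × 423.0 mm × 163.0 K = 5580 µm.

5580 µm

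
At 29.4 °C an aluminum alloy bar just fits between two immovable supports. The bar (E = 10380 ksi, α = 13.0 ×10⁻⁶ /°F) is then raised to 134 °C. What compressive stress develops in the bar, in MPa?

175 MPa

E = 10380 ksi = 71.57 GPa.
α = 13.0×10⁻⁶/°F × 9/5 = 23.4×10⁻⁶/K.
ΔT = 104.6 K. Constrained thermal stress σ = E·α·ΔT = 71.57×10³ MPa × 23.4×10⁻⁶ × 104.6 = 175 MPa (compressive).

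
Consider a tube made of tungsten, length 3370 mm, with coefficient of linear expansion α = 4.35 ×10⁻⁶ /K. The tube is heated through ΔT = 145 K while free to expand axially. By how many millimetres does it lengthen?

2.13 mm

ΔL = α·L₀·ΔT = 4.35×10⁻⁶ × 3370 mm × 145.0 K = 2.13 mm.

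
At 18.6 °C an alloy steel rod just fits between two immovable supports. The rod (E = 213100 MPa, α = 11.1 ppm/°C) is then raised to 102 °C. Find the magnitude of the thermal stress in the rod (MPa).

197 MPa

E = 213100 MPa = 213.1 GPa.
ΔT = 83.40 K. Constrained thermal stress σ = E·α·ΔT = 213.1×10³ MPa × 11.1×10⁻⁶ × 83.40 = 197 MPa (compressive).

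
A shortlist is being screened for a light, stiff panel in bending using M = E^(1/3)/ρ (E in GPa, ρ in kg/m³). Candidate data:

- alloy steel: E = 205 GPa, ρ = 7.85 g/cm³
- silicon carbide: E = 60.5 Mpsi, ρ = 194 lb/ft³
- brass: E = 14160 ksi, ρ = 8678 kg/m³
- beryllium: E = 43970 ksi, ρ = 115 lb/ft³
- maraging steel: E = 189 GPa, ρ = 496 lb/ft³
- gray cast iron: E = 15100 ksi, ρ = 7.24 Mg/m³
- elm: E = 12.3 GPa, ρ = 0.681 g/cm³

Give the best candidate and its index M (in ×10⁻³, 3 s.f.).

Putting every candidate on a common basis:
  alloy steel: E = 205.0 GPa, ρ = 7850 kg/m³
  silicon carbide: E = 417.1 GPa, ρ = 3108 kg/m³
  brass: E = 97.63 GPa, ρ = 8678 kg/m³
  beryllium: E = 303.2 GPa, ρ = 1842 kg/m³
  maraging steel: E = 189.0 GPa, ρ = 7945 kg/m³
  gray cast iron: E = 104.1 GPa, ρ = 7240 kg/m³
  elm: E = 12.30 GPa, ρ = 681.0 kg/m³
  beryllium: M = 3.65×10⁻³
  elm: M = 3.39×10⁻³
  silicon carbide: M = 2.40×10⁻³
  alloy steel: M = 0.751×10⁻³
  maraging steel: M = 0.722×10⁻³
  gray cast iron: M = 0.650×10⁻³
  brass: M = 0.531×10⁻³
The maximum is for beryllium.

beryllium, M = 3.65×10⁻³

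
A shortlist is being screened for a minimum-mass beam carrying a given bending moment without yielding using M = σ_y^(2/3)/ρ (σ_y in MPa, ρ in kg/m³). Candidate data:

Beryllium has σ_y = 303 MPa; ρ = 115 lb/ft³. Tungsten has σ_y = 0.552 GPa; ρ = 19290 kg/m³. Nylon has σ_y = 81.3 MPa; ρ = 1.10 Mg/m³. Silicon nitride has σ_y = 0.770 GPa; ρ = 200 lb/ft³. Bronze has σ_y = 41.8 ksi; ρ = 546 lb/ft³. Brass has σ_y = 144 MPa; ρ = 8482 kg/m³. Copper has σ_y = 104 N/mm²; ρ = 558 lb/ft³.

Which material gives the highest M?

silicon nitride

In SI units:
  beryllium: σ_y = 303.0 MPa, ρ = 1842 kg/m³
  tungsten: σ_y = 552.0 MPa, ρ = 19290 kg/m³
  nylon: σ_y = 81.30 MPa, ρ = 1100 kg/m³
  silicon nitride: σ_y = 770.0 MPa, ρ = 3204 kg/m³
  bronze: σ_y = 288.2 MPa, ρ = 8746 kg/m³
  brass: σ_y = 144.0 MPa, ρ = 8482 kg/m³
  copper: σ_y = 104.0 MPa, ρ = 8938 kg/m³
  silicon nitride: M = 26.2×10⁻³
  beryllium: M = 24.5×10⁻³
  nylon: M = 17.1×10⁻³
  bronze: M = 4.99×10⁻³
  tungsten: M = 3.49×10⁻³
  brass: M = 3.24×10⁻³
  copper: M = 2.47×10⁻³
Silicon nitride has the largest M.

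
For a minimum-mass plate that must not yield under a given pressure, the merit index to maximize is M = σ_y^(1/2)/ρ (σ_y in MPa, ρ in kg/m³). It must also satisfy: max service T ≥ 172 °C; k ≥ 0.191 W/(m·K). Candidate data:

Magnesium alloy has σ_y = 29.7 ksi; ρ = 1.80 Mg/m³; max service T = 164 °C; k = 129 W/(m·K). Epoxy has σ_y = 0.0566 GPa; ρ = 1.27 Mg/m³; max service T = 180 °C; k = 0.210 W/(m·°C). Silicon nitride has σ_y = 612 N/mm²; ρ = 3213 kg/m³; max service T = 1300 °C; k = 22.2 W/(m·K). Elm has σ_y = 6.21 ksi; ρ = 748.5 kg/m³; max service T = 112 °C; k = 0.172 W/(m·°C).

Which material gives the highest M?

silicon nitride

Screen on constraints: max service T ≥ 172 °C; k ≥ 0.191 W/(m·K). Survivors: epoxy, silicon nitride.
In SI units:
  epoxy: σ_y = 56.60 MPa, ρ = 1270 kg/m³
  silicon nitride: σ_y = 612.0 MPa, ρ = 3213 kg/m³
  silicon nitride: M = 7.70×10⁻³
  epoxy: M = 5.92×10⁻³
The maximum is for silicon nitride.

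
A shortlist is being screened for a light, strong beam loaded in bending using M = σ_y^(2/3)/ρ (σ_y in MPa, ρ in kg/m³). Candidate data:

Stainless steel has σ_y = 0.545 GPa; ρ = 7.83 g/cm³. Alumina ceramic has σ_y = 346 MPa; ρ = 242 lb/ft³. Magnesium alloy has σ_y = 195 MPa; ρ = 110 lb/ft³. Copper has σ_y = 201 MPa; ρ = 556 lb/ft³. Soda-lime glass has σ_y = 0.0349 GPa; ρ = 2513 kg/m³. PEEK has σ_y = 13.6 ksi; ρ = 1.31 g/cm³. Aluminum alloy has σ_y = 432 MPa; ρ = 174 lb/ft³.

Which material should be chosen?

aluminum alloy

After converting to SI:
  stainless steel: σ_y = 545.0 MPa, ρ = 7830 kg/m³
  alumina ceramic: σ_y = 346.0 MPa, ρ = 3876 kg/m³
  magnesium alloy: σ_y = 195.0 MPa, ρ = 1762 kg/m³
  copper: σ_y = 201.0 MPa, ρ = 8906 kg/m³
  soda-lime glass: σ_y = 34.90 MPa, ρ = 2513 kg/m³
  PEEK: σ_y = 93.77 MPa, ρ = 1310 kg/m³
  aluminum alloy: σ_y = 432.0 MPa, ρ = 2787 kg/m³
  aluminum alloy: M = 20.5×10⁻³
  magnesium alloy: M = 19.1×10⁻³
  PEEK: M = 15.8×10⁻³
  alumina ceramic: M = 12.7×10⁻³
  stainless steel: M = 8.52×10⁻³
  soda-lime glass: M = 4.25×10⁻³
  copper: M = 3.85×10⁻³
The maximum is for aluminum alloy.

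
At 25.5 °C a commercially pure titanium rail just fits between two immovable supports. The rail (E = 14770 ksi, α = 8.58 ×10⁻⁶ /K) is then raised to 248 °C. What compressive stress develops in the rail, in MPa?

194 MPa

E = 14770 ksi = 101.8 GPa.
ΔT = 222.5 K. Constrained thermal stress σ = E·α·ΔT = 101.8×10³ MPa × 8.58×10⁻⁶ × 222.5 = 194 MPa (compressive).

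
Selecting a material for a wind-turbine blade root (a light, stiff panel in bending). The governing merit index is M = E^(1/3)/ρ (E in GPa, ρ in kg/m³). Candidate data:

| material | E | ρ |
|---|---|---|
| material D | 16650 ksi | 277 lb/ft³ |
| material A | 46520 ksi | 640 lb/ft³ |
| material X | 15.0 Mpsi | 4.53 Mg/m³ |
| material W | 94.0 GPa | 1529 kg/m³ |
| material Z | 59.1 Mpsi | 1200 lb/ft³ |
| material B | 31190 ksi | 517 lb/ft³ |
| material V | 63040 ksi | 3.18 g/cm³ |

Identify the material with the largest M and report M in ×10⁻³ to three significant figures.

material W, M = 2.97×10⁻³

Normalizing units and computing the index:
  material D: E = 114.8 GPa, ρ = 4437 kg/m³
  material A: E = 320.7 GPa, ρ = 10250 kg/m³
  material X: E = 103.4 GPa, ρ = 4530 kg/m³
  material W: E = 94.00 GPa, ρ = 1529 kg/m³
  material Z: E = 407.5 GPa, ρ = 19220 kg/m³
  material B: E = 215.0 GPa, ρ = 8282 kg/m³
  material V: E = 434.6 GPa, ρ = 3180 kg/m³
  material W: M = 2.97×10⁻³
  material V: M = 2.38×10⁻³
  material D: M = 1.10×10⁻³
  material X: M = 1.04×10⁻³
  material B: M = 0.723×10⁻³
  material A: M = 0.668×10⁻³
  material Z: M = 0.386×10⁻³
Material W has the largest M.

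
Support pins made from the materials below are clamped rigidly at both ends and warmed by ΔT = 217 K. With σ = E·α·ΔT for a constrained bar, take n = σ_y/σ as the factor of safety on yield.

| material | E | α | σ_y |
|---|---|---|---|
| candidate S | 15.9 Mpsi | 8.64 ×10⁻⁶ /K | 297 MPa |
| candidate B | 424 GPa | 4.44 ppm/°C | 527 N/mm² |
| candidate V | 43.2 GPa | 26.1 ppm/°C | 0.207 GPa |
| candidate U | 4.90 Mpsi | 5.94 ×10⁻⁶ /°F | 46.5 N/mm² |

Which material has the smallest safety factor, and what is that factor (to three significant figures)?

candidate U, n = 0.593

With everything in SI (GPa, ×10⁻⁶/K, MPa):
  candidate S: E = 109.6, α = 8.64, σ_y = 297.0 → σ = 206 MPa, n = 1.44
  candidate B: E = 424.0, α = 4.44, σ_y = 527.0 → σ = 409 MPa, n = 1.29
  candidate V: E = 43.20, α = 26.1, σ_y = 207.0 → σ = 245 MPa, n = 0.846
  candidate U: E = 33.78, α = 10.7, σ_y = 46.50 → σ = 78.4 MPa, n = 0.593
Candidate U has the lowest safety factor, n = 0.593.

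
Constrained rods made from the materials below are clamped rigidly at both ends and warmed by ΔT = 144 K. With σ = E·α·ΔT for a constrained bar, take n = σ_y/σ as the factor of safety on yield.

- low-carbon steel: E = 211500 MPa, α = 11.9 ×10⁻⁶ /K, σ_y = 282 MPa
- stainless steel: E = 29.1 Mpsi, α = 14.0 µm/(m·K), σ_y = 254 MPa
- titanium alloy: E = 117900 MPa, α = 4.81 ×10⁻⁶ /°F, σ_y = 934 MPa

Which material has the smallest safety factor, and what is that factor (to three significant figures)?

stainless steel, n = 0.628

Converting E to GPa, α to ×10⁻⁶/K, σ_y to MPa, then σ and n for each:
  low-carbon steel: E = 211.5, α = 11.9, σ_y = 282.0 → σ = 362 MPa, n = 0.778
  stainless steel: E = 200.6, α = 14.0, σ_y = 254.0 → σ = 404 MPa, n = 0.628
  titanium alloy: E = 117.9, α = 8.66, σ_y = 934.0 → σ = 147 MPa, n = 6.35
Smallest n: stainless steel with n = 0.628.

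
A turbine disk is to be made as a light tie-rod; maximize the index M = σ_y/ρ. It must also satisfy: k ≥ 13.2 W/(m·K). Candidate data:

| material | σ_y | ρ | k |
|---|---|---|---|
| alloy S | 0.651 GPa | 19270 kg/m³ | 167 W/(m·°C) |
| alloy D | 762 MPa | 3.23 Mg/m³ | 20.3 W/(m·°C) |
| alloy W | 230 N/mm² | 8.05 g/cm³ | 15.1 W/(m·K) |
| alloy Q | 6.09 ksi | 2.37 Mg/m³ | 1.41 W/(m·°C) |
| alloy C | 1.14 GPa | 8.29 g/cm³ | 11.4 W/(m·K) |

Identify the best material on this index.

Screen on constraints: k ≥ 13.2 W/(m·K). Survivors: alloy S, alloy D, alloy W.
Normalizing units and computing the index:
  alloy S: σ_y = 651.0 MPa, ρ = 19270 kg/m³
  alloy D: σ_y = 762.0 MPa, ρ = 3230 kg/m³
  alloy W: σ_y = 230.0 MPa, ρ = 8050 kg/m³
  alloy D: M = 236 kN·m/kg
  alloy S: M = 33.8 kN·m/kg
  alloy W: M = 28.6 kN·m/kg
The maximum is for alloy D.

alloy D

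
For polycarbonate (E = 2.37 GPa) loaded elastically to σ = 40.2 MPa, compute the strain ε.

0.0170

ε = σ/E = 40.2 / 2370 = 0.0170.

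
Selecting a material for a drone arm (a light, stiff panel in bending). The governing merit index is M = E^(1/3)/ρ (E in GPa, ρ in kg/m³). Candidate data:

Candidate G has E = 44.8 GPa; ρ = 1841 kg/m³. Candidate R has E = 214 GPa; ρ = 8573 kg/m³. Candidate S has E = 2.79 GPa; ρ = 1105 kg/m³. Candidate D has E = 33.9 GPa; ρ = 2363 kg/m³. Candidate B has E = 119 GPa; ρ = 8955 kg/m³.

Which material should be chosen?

candidate G

Computing M directly (units already consistent):
  candidate G: M = 1.93×10⁻³
  candidate D: M = 1.37×10⁻³
  candidate S: M = 1.27×10⁻³
  candidate R: M = 0.698×10⁻³
  candidate B: M = 0.549×10⁻³
Candidate G ranks first.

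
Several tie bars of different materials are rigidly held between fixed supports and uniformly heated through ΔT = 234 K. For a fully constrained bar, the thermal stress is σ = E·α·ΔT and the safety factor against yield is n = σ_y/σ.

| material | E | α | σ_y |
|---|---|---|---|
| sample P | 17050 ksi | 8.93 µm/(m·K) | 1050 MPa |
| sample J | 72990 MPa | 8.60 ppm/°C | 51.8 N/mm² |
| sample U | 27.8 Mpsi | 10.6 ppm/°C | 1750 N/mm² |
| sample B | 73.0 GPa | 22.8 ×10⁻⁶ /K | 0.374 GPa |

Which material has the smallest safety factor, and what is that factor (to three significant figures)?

sample J, n = 0.353

Per material, after unit conversion:
  sample P: E = 117.6, α = 8.93, σ_y = 1050 → σ = 246 MPa, n = 4.27
  sample J: E = 72.99, α = 8.60, σ_y = 51.80 → σ = 147 MPa, n = 0.353
  sample U: E = 191.7, α = 10.6, σ_y = 1750 → σ = 475 MPa, n = 3.68
  sample B: E = 73.00, α = 22.8, σ_y = 374.0 → σ = 389 MPa, n = 0.960
Sample J has the lowest safety factor, n = 0.353.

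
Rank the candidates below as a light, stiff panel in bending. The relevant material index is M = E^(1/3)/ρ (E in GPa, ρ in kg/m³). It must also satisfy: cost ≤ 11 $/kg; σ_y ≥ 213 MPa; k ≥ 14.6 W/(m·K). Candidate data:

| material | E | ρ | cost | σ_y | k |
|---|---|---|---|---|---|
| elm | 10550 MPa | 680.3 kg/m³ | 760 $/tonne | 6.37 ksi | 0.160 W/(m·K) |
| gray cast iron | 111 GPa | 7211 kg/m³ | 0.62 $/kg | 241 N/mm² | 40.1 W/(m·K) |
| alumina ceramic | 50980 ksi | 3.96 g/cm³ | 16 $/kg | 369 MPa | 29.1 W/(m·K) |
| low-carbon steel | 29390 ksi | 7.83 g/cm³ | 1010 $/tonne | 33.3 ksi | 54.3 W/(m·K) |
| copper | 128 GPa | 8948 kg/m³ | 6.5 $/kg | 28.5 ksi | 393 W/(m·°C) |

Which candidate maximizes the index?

low-carbon steel

Screen on constraints: cost ≤ 11 $/kg; σ_y ≥ 213 MPa; k ≥ 14.6 W/(m·K). Survivors: gray cast iron, low-carbon steel.
After converting to SI:
  gray cast iron: E = 111.0 GPa, ρ = 7211 kg/m³
  low-carbon steel: E = 202.6 GPa, ρ = 7830 kg/m³
  low-carbon steel: M = 0.750×10⁻³
  gray cast iron: M = 0.666×10⁻³
Low-carbon steel ranks first.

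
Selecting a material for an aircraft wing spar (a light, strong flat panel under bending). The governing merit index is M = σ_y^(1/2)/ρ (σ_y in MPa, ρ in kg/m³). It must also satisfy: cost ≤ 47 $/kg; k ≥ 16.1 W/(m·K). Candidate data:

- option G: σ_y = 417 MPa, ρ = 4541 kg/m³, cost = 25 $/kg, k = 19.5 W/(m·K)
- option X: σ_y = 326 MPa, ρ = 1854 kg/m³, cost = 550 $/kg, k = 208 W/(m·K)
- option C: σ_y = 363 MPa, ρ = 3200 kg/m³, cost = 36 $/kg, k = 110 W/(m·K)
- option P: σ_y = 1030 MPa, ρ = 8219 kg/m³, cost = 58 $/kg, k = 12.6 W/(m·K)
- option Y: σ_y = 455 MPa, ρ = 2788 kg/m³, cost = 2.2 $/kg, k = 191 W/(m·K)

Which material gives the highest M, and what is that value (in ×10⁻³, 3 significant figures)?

option Y, M = 7.65×10⁻³

Screen on constraints: cost ≤ 47 $/kg; k ≥ 16.1 W/(m·K). Survivors: option G, option C, option Y.
Evaluate M for each candidate:
  option Y: M = 7.65×10⁻³
  option C: M = 5.95×10⁻³
  option G: M = 4.50×10⁻³
Option Y has the largest M.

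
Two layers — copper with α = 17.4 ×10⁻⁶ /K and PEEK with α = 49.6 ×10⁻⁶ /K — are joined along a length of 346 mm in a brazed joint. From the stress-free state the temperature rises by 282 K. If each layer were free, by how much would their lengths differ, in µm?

Δα = |17.4 − 49.6|×10⁻⁶/K = 32.2×10⁻⁶/K.
ΔL_mismatch = Δα·L·ΔT = 32.2×10⁻⁶ × 346.0 mm × 282.0 K = 3140 µm.

3140 µm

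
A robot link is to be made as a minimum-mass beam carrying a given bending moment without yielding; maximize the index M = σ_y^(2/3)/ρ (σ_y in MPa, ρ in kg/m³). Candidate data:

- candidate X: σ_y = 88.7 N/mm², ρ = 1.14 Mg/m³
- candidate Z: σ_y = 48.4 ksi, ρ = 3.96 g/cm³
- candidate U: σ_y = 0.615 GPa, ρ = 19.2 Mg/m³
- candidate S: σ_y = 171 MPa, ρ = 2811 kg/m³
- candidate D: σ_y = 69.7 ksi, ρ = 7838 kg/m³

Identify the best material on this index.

candidate X

After converting to SI:
  candidate X: σ_y = 88.70 MPa, ρ = 1140 kg/m³
  candidate Z: σ_y = 333.7 MPa, ρ = 3960 kg/m³
  candidate U: σ_y = 615.0 MPa, ρ = 19200 kg/m³
  candidate S: σ_y = 171.0 MPa, ρ = 2811 kg/m³
  candidate D: σ_y = 480.6 MPa, ρ = 7838 kg/m³
  candidate X: M = 17.4×10⁻³
  candidate Z: M = 12.1×10⁻³
  candidate S: M = 11.0×10⁻³
  candidate D: M = 7.83×10⁻³
  candidate U: M = 3.77×10⁻³
The maximum is for candidate X.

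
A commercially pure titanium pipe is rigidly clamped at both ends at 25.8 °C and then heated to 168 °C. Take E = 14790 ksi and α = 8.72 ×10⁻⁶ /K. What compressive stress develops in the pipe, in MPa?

E = 14790 ksi = 102.0 GPa.
ΔT = 142.2 K. Constrained thermal stress σ = E·α·ΔT = 102.0×10³ MPa × 8.72×10⁻⁶ × 142.2 = 126 MPa (compressive).

126 MPa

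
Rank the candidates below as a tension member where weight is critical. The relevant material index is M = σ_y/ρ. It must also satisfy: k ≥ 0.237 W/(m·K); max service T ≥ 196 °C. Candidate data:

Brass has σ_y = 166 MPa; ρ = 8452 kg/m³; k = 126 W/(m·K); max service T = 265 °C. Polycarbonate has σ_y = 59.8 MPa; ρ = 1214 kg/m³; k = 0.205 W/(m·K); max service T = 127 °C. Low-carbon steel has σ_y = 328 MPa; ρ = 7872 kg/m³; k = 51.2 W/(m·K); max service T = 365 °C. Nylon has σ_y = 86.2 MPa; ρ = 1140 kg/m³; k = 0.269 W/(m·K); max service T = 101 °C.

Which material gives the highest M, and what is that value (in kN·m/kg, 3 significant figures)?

Screen on constraints: k ≥ 0.237 W/(m·K); max service T ≥ 196 °C. Survivors: brass, low-carbon steel.
Computing M directly (units already consistent):
  low-carbon steel: M = 41.7 kN·m/kg
  brass: M = 19.6 kN·m/kg
Low-carbon steel has the largest M.

low-carbon steel, M = 41.7 kN·m/kg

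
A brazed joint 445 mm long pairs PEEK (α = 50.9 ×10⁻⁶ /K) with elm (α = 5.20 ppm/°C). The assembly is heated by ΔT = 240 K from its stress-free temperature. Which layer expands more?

α(PEEK) = 50.9×10⁻⁶/K vs α(elm) = 5.20×10⁻⁶/K.
Higher α expands more for the same ΔT: PEEK.

PEEK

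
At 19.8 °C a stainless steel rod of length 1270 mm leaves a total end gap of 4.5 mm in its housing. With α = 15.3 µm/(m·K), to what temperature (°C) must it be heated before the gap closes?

251 °C

α·L₀·ΔT = 4.5 mm ⇒ ΔT = 4.5 / (15.3×10⁻⁶ × 1270.0) = 231.6 K.
T = 19.8 + 231.6 = 251.4 °C.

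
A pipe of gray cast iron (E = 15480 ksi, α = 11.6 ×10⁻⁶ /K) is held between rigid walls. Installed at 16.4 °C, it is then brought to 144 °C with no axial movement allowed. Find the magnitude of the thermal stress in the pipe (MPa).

158 MPa

E = 15480 ksi = 106.7 GPa.
ΔT = 127.6 K. Constrained thermal stress σ = E·α·ΔT = 106.7×10³ MPa × 11.6×10⁻⁶ × 127.6 = 158 MPa (compressive).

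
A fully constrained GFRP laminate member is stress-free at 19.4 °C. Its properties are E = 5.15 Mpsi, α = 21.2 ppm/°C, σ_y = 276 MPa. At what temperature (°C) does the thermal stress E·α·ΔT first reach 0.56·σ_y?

E = 5.15 Mpsi = 35.51 GPa.
E·α·ΔT = 154.6 MPa ⇒ ΔT = 154.6 / (35.51×10³ × 21.2×10⁻⁶) = 205.3 K.
T = 19.4 + 205.3 = 224.7 °C.

225 °C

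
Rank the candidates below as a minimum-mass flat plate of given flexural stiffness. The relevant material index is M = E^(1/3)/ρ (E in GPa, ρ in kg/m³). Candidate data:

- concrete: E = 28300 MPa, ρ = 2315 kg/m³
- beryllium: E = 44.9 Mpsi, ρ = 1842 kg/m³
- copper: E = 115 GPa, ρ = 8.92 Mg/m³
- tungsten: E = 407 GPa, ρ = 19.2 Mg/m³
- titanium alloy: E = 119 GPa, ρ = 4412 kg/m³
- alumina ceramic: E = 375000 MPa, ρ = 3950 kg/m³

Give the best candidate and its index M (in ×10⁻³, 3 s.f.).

Putting every candidate on a common basis:
  concrete: E = 28.30 GPa, ρ = 2315 kg/m³
  beryllium: E = 309.6 GPa, ρ = 1842 kg/m³
  copper: E = 115.0 GPa, ρ = 8920 kg/m³
  tungsten: E = 407.0 GPa, ρ = 19200 kg/m³
  titanium alloy: E = 119.0 GPa, ρ = 4412 kg/m³
  alumina ceramic: E = 375.0 GPa, ρ = 3950 kg/m³
  beryllium: M = 3.67×10⁻³
  alumina ceramic: M = 1.83×10⁻³
  concrete: M = 1.32×10⁻³
  titanium alloy: M = 1.11×10⁻³
  copper: M = 0.545×10⁻³
  tungsten: M = 0.386×10⁻³
Beryllium ranks first.

beryllium, M = 3.67×10⁻³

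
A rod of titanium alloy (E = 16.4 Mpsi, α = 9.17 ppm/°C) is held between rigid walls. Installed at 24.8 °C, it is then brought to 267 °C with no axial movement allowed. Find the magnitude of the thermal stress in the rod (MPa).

E = 16.4 Mpsi = 113.1 GPa.
ΔT = 242.2 K. Constrained thermal stress σ = E·α·ΔT = 113.1×10³ MPa × 9.17×10⁻⁶ × 242.2 = 251 MPa (compressive).

251 MPa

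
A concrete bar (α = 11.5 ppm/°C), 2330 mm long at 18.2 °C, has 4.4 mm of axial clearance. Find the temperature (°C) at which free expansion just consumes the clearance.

α·L₀·ΔT = 4.4 mm ⇒ ΔT = 4.4 / (11.5×10⁻⁶ × 2330.0) = 164.2 K.
T = 18.2 + 164.2 = 182.4 °C.

182 °C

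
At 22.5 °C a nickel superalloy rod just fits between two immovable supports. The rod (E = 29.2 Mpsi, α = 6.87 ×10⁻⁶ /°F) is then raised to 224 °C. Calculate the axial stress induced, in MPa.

502 MPa

E = 29.2 Mpsi = 201.3 GPa.
α = 6.87×10⁻⁶/°F × 9/5 = 12.4×10⁻⁶/K.
ΔT = 201.5 K. Constrained thermal stress σ = E·α·ΔT = 201.3×10³ MPa × 12.4×10⁻⁶ × 201.5 = 502 MPa (compressive).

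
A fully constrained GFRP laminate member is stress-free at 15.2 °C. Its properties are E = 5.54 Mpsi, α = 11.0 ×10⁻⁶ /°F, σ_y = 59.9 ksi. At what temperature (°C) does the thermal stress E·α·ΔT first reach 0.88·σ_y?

E = 5.54 Mpsi = 38.20 GPa.
α = 11.0×10⁻⁶/°F × 9/5 = 19.8×10⁻⁶/K.
σ_y = 59.9 ksi = 413.0 MPa.
E·α·ΔT = 363.4 MPa ⇒ ΔT = 363.4 / (38.20×10³ × 19.8×10⁻⁶) = 480.5 K.
T = 15.2 + 480.5 = 495.7 °C.

496 °C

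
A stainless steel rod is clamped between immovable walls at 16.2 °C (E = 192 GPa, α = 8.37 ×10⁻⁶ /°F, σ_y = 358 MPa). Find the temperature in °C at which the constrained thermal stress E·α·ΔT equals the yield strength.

140 °C

α = 8.37×10⁻⁶/°F × 9/5 = 15.1×10⁻⁶/K.
E·α·ΔT = 358.0 MPa ⇒ ΔT = 358.0 / (192.0×10³ × 15.1×10⁻⁶) = 123.8 K.
T = 16.2 + 123.8 = 140.0 °C.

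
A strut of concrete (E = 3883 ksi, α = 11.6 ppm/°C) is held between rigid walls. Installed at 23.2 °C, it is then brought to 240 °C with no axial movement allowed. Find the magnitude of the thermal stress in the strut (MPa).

67.3 MPa

E = 3883 ksi = 26.77 GPa.
ΔT = 216.8 K. Constrained thermal stress σ = E·α·ΔT = 26.77×10³ MPa × 11.6×10⁻⁶ × 216.8 = 67.3 MPa (compressive).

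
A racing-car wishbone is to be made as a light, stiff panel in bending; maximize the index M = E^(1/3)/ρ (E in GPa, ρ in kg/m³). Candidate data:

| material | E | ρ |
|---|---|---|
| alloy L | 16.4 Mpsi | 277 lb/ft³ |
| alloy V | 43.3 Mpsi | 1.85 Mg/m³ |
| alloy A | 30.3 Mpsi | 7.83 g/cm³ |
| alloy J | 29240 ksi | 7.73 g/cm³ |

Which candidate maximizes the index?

Convert each candidate to consistent units, then evaluate M:
  alloy L: E = 113.1 GPa, ρ = 4437 kg/m³
  alloy V: E = 298.5 GPa, ρ = 1850 kg/m³
  alloy A: E = 208.9 GPa, ρ = 7830 kg/m³
  alloy J: E = 201.6 GPa, ρ = 7730 kg/m³
  alloy V: M = 3.61×10⁻³
  alloy L: M = 1.09×10⁻³
  alloy J: M = 0.759×10⁻³
  alloy A: M = 0.758×10⁻³
Alloy V ranks first.

alloy V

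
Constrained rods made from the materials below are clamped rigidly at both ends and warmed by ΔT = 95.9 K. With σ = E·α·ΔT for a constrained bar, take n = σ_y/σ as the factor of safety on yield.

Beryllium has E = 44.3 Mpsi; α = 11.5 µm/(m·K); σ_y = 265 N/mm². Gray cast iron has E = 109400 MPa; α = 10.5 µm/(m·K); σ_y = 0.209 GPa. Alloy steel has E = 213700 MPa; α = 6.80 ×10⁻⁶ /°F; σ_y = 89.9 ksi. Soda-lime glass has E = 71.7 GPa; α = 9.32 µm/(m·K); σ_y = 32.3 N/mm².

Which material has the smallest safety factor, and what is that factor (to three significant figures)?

soda-lime glass, n = 0.504

With everything in SI (GPa, ×10⁻⁶/K, MPa):
  beryllium: E = 305.4, α = 11.5, σ_y = 265.0 → σ = 337 MPa, n = 0.787
  gray cast iron: E = 109.4, α = 10.5, σ_y = 209.0 → σ = 110 MPa, n = 1.90
  alloy steel: E = 213.7, α = 12.2, σ_y = 619.8 → σ = 251 MPa, n = 2.47
  soda-lime glass: E = 71.70, α = 9.32, σ_y = 32.30 → σ = 64.1 MPa, n = 0.504
Smallest n: soda-lime glass with n = 0.504.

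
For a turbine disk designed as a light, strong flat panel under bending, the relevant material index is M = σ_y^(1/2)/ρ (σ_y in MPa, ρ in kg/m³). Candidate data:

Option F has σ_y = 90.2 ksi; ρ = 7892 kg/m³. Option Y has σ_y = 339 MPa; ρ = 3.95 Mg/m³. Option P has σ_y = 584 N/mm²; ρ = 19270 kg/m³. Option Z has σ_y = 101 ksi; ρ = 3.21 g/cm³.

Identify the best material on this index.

option Z

Putting every candidate on a common basis:
  option F: σ_y = 621.9 MPa, ρ = 7892 kg/m³
  option Y: σ_y = 339.0 MPa, ρ = 3950 kg/m³
  option P: σ_y = 584.0 MPa, ρ = 19270 kg/m³
  option Z: σ_y = 696.4 MPa, ρ = 3210 kg/m³
  option Z: M = 8.22×10⁻³
  option Y: M = 4.66×10⁻³
  option F: M = 3.16×10⁻³
  option P: M = 1.25×10⁻³
Option Z has the largest M.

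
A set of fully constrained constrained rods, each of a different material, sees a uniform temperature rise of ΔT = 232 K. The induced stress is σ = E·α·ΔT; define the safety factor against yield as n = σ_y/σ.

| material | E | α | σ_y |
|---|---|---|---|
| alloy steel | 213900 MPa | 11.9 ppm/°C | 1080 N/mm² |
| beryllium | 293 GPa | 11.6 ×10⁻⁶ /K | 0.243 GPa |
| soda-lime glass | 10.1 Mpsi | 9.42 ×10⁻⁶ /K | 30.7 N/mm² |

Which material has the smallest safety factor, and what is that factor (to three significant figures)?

Converting E to GPa, α to ×10⁻⁶/K, σ_y to MPa, then σ and n for each:
  alloy steel: E = 213.9, α = 11.9, σ_y = 1080 → σ = 591 MPa, n = 1.83
  beryllium: E = 293.0, α = 11.6, σ_y = 243.0 → σ = 789 MPa, n = 0.308
  soda-lime glass: E = 69.64, α = 9.42, σ_y = 30.70 → σ = 152 MPa, n = 0.202
The minimum is soda-lime glass at n = 0.202.

soda-lime glass, n = 0.202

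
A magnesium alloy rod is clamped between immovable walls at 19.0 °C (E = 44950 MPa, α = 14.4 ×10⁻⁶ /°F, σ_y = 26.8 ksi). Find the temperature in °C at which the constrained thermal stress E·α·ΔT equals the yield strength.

178 °C

E = 44950 MPa = 44.95 GPa.
α = 14.4×10⁻⁶/°F × 9/5 = 25.9×10⁻⁶/K.
σ_y = 26.8 ksi = 184.8 MPa.
E·α·ΔT = 184.8 MPa ⇒ ΔT = 184.8 / (44.95×10³ × 25.9×10⁻⁶) = 158.6 K.
T = 19.0 + 158.6 = 177.6 °C.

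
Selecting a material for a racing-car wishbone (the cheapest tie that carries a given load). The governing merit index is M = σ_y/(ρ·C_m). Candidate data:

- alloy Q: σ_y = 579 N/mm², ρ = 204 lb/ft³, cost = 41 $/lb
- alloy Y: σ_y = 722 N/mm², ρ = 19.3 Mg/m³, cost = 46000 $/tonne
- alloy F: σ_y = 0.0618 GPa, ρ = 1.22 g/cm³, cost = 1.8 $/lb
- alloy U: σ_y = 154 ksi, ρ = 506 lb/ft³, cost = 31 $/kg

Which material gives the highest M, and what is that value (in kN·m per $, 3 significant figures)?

After converting to SI:
  alloy Q: σ_y = 579.0 MPa, ρ = 3268 kg/m³, cost = 90.39 $/kg
  alloy Y: σ_y = 722.0 MPa, ρ = 19300 kg/m³, cost = 46.00 $/kg
  alloy F: σ_y = 61.80 MPa, ρ = 1220 kg/m³, cost = 3.968 $/kg
  alloy U: σ_y = 1062 MPa, ρ = 8105 kg/m³, cost = 31.00 $/kg
  alloy F: M = 12.8 kN·m per $
  alloy U: M = 4.23 kN·m per $
  alloy Q: M = 1.96 kN·m per $
  alloy Y: M = 0.813 kN·m per $
The maximum is for alloy F.

alloy F, M = 12.8 kN·m per $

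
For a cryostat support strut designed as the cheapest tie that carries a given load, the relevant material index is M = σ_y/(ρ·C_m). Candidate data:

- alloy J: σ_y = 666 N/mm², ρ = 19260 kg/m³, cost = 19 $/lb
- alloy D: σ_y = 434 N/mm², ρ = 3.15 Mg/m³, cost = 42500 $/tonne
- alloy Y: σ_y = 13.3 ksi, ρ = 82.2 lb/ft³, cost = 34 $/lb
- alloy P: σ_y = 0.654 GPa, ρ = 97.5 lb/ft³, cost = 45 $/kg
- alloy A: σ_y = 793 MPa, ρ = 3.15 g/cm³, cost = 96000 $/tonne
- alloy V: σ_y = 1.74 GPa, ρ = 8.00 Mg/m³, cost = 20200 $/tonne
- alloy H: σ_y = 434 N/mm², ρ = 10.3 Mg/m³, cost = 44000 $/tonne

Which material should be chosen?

alloy V

Normalizing units and computing the index:
  alloy J: σ_y = 666.0 MPa, ρ = 19260 kg/m³, cost = 41.89 $/kg
  alloy D: σ_y = 434.0 MPa, ρ = 3150 kg/m³, cost = 42.50 $/kg
  alloy Y: σ_y = 91.70 MPa, ρ = 1317 kg/m³, cost = 74.96 $/kg
  alloy P: σ_y = 654.0 MPa, ρ = 1562 kg/m³, cost = 45.00 $/kg
  alloy A: σ_y = 793.0 MPa, ρ = 3150 kg/m³, cost = 96.00 $/kg
  alloy V: σ_y = 1740 MPa, ρ = 8000 kg/m³, cost = 20.20 $/kg
  alloy H: σ_y = 434.0 MPa, ρ = 10300 kg/m³, cost = 44.00 $/kg
  alloy V: M = 10.8 kN·m per $
  alloy P: M = 9.31 kN·m per $
  alloy D: M = 3.24 kN·m per $
  alloy A: M = 2.62 kN·m per $
  alloy H: M = 0.958 kN·m per $
  alloy Y: M = 0.929 kN·m per $
  alloy J: M = 0.826 kN·m per $
The maximum is for alloy V.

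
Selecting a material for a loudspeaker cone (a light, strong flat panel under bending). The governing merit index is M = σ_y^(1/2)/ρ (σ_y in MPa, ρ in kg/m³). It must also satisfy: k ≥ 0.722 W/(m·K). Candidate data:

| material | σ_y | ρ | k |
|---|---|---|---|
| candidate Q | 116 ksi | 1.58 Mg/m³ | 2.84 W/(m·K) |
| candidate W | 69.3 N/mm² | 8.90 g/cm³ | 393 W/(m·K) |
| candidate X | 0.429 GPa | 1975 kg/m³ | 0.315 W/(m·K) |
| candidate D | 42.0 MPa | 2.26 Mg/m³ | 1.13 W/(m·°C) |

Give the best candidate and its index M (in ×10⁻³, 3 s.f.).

Screen on constraints: k ≥ 0.722 W/(m·K). Survivors: candidate Q, candidate W, candidate D.
After converting to SI:
  candidate Q: σ_y = 799.8 MPa, ρ = 1580 kg/m³
  candidate W: σ_y = 69.30 MPa, ρ = 8900 kg/m³
  candidate D: σ_y = 42.00 MPa, ρ = 2260 kg/m³
  candidate Q: M = 17.9×10⁻³
  candidate D: M = 2.87×10⁻³
  candidate W: M = 0.935×10⁻³
Highest index: candidate Q.

candidate Q, M = 17.9×10⁻³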